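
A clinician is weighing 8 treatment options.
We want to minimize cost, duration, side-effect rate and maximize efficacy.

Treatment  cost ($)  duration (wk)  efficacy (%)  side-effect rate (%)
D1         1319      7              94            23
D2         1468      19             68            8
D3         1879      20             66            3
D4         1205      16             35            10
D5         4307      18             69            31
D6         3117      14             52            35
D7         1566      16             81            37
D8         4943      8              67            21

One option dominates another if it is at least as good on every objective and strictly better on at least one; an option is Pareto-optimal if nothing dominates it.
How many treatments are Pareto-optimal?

D1: not dominated (best duration).
D2: not dominated.
D3: not dominated (best side-effect rate).
D4: not dominated (best cost).
D5: dominated by D1 (cost 1319≤4307, duration 7≤18, efficacy 94≥69, side-effect rate 23≤31).
D6: dominated by D1 (cost 1319≤3117, duration 7≤14, efficacy 94≥52, side-effect rate 23≤35).
D7: dominated by D1 (cost 1319≤1566, duration 7≤16, efficacy 94≥81, side-effect rate 23≤37).
D8: not dominated.
Pareto-optimal: D1, D2, D3, D4, D8 → 5.

5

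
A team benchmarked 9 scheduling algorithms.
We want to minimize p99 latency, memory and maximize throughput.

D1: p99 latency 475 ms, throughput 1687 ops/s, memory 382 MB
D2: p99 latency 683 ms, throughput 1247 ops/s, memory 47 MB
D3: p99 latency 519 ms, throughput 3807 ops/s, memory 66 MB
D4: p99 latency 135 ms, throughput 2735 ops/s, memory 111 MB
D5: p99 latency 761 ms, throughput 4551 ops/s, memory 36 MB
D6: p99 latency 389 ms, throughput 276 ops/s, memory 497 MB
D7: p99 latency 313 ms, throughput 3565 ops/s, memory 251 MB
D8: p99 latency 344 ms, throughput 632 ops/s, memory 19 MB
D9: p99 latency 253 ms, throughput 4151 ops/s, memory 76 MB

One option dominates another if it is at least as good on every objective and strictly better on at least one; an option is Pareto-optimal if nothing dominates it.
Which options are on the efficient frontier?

D2, D3, D4, D5, D8, D9

D1: dominated by D4 (p99 latency 135≤475, throughput 2735≥1687, memory 111≤382).
D2: not dominated.
D3: not dominated.
D4: not dominated (best p99 latency).
D5: not dominated (best throughput).
D6: dominated by D4 (p99 latency 135≤389, throughput 2735≥276, memory 111≤497).
D7: dominated by D9 (p99 latency 253≤313, throughput 4151≥3565, memory 76≤251).
D8: not dominated (best memory).
D9: not dominated.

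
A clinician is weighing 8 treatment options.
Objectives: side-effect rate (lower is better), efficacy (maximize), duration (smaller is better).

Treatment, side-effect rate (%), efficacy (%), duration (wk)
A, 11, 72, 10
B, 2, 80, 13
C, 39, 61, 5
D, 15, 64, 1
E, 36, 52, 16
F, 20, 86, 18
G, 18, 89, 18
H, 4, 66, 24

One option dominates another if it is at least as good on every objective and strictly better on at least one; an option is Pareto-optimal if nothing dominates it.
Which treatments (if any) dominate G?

A: worse on efficacy (72 vs 89).
B: worse on efficacy (80 vs 89).
C: worse on side-effect rate (39 vs 18).
D: worse on efficacy (64 vs 89).
E: worse on side-effect rate (36 vs 18).
F: worse on side-effect rate (20 vs 18).
H: worse on efficacy (66 vs 89).
No option dominates G.

none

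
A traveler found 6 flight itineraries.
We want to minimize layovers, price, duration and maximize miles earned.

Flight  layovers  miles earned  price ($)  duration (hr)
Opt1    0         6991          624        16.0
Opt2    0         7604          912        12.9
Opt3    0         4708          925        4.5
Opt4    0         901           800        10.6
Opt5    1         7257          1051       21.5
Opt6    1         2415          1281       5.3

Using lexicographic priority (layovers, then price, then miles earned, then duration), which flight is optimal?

First minimize layovers: best is 0, kept {Opt1, Opt2, Opt3, Opt4}.
Then minimize price: best is 624, kept {Opt1}.

Opt1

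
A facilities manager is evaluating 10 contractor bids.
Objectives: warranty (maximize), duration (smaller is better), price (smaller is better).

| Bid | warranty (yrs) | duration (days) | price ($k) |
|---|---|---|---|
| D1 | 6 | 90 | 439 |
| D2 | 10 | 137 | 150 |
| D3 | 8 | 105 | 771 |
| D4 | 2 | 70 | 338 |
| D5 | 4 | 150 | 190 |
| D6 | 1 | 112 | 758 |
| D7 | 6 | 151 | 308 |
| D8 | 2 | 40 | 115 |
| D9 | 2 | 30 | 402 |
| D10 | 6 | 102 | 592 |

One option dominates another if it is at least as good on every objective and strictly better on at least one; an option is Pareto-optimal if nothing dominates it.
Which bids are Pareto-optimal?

D1: not dominated.
D2: not dominated (best warranty).
D3: not dominated.
D4: dominated by D8 (warranty 2≥2, duration 40≤70, price 115≤338).
D5: dominated by D2 (warranty 10≥4, duration 137≤150, price 150≤190).
D6: dominated by D1 (warranty 6≥1, duration 90≤112, price 439≤758).
D7: dominated by D2 (warranty 10≥6, duration 137≤151, price 150≤308).
D8: not dominated (best price).
D9: not dominated (best duration).
D10: dominated by D1 (warranty 6≥6, duration 90≤102, price 439≤592).

D1, D2, D3, D8, D9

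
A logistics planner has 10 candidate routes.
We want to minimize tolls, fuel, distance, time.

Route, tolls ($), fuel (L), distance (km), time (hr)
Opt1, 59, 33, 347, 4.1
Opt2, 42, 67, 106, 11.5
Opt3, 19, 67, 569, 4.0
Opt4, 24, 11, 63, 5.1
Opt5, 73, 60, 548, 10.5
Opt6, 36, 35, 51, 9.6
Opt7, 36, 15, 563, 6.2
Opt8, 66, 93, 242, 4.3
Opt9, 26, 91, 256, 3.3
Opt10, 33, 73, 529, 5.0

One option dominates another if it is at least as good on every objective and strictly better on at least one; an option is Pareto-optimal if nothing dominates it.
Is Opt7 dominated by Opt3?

Opt3 vs Opt7: Opt3 is worse on fuel (67 vs 15), so it does not dominate Opt7.

No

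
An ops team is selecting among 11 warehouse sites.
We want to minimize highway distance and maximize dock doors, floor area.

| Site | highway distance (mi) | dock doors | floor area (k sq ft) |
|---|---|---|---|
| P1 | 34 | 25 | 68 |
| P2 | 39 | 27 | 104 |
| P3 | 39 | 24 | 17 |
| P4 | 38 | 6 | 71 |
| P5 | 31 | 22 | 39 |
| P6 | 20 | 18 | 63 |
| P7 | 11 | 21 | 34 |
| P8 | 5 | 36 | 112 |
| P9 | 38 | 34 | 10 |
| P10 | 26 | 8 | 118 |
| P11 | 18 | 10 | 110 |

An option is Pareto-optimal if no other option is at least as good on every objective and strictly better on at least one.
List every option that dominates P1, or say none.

P8

P8: highway distance 5≤34, dock doors 36≥25, floor area 112≥68 — dominates P1.
Others (P2, P3, P4, P5, P6, P7, P9, P10, P11) are each worse than P1 on at least one objective.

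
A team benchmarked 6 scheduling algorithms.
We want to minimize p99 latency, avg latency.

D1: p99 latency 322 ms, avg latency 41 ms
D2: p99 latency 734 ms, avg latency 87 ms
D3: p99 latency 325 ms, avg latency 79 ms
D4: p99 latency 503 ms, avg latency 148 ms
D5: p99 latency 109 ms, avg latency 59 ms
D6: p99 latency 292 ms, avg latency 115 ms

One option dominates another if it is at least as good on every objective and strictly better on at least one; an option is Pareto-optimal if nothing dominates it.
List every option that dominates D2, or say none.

D1, D3, D5

D1: p99 latency 322≤734, avg latency 41≤87 — dominates D2.
D3: p99 latency 325≤734, avg latency 79≤87 — dominates D2.
D5: p99 latency 109≤734, avg latency 59≤87 — dominates D2.
Others (D4, D6) are each worse than D2 on at least one objective.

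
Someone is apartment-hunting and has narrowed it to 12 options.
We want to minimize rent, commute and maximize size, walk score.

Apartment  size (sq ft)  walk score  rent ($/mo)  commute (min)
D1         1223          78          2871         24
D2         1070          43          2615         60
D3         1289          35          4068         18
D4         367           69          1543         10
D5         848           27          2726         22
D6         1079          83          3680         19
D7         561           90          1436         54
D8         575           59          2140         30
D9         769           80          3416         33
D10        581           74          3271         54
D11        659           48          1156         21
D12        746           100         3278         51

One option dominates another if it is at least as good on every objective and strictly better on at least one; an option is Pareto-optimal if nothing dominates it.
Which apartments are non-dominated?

D1, D2, D3, D4, D5, D6, D7, D8, D9, D11, D12

D1: not dominated.
D2: not dominated.
D3: not dominated (best size).
D4: not dominated (best commute).
D5: not dominated.
D6: not dominated.
D7: not dominated.
D8: not dominated.
D9: not dominated.
D10: dominated by D1 (size 1223≥581, walk score 78≥74, rent 2871≤3271, commute 24≤54).
D11: not dominated (best rent).
D12: not dominated (best walk score).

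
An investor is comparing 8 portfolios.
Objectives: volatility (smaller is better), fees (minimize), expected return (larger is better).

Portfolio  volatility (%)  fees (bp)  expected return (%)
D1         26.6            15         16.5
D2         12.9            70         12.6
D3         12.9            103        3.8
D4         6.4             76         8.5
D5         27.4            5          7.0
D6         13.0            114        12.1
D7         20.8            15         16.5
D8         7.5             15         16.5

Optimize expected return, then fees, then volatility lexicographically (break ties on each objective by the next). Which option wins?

First maximize expected return: best is 16.5, kept {D1, D7, D8}.
Then minimize fees: best is 15, kept {D1, D7, D8}.
Then minimize volatility: best is 7.5, kept {D8}.

D8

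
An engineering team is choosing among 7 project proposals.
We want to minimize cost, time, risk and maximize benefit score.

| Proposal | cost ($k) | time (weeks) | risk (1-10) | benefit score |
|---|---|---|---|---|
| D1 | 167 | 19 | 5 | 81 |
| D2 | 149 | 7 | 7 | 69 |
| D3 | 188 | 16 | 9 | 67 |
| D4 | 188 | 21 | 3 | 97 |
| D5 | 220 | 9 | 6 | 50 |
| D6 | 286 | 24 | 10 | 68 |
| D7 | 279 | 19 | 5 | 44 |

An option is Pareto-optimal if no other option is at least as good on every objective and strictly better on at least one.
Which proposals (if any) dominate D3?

D2: cost 149≤188, time 7≤16, risk 7≤9, benefit score 69≥67 — dominates D3.
Others (D1, D4, D5, D6, D7) are each worse than D3 on at least one objective.

D2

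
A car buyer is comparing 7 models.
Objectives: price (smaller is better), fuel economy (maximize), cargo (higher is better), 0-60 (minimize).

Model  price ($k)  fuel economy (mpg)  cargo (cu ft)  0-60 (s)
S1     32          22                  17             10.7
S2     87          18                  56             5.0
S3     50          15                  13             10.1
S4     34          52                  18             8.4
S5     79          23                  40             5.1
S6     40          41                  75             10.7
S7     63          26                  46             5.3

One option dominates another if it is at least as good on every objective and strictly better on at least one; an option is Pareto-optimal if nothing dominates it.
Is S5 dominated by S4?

S4 vs S5: S4 is worse on cargo (18 vs 40), so it does not dominate S5.

No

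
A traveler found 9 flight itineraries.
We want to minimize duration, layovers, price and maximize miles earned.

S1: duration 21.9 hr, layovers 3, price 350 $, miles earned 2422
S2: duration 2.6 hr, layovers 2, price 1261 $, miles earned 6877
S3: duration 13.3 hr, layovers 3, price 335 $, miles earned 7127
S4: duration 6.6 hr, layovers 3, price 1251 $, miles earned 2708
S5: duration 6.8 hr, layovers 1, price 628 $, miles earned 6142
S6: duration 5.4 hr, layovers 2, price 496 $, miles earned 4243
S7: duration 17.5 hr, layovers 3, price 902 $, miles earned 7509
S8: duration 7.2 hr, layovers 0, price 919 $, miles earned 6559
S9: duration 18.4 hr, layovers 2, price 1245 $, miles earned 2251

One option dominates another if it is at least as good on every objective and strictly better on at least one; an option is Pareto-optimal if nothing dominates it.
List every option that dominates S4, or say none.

S6: duration 5.4≤6.6, layovers 2≤3, price 496≤1251, miles earned 4243≥2708 — dominates S4.
Others (S1, S2, S3, S5, S7, S8, S9) are each worse than S4 on at least one objective.

S6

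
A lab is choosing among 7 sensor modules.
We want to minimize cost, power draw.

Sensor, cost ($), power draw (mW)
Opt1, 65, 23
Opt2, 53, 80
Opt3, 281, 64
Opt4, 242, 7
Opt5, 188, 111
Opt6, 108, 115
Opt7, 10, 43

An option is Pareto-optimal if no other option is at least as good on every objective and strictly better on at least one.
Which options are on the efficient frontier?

Opt1: not dominated.
Opt2: dominated by Opt7 (cost 10≤53, power draw 43≤80).
Opt3: dominated by Opt1 (cost 65≤281, power draw 23≤64).
Opt4: not dominated (best power draw).
Opt5: dominated by Opt1 (cost 65≤188, power draw 23≤111).
Opt6: dominated by Opt1 (cost 65≤108, power draw 23≤115).
Opt7: not dominated (best cost).

Opt1, Opt4, Opt7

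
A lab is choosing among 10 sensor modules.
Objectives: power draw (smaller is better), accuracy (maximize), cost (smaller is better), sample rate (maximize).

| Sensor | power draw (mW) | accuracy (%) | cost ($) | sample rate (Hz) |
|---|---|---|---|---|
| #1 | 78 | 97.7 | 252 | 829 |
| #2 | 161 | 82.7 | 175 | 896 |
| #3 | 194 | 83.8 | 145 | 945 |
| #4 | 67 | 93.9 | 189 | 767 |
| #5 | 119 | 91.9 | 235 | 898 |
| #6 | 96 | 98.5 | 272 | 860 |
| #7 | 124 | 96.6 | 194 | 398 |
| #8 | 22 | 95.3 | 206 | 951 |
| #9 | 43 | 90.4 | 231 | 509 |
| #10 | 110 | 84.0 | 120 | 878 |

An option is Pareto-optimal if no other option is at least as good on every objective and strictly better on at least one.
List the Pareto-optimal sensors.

#1: not dominated.
#2: not dominated.
#3: not dominated.
#4: not dominated.
#5: dominated by #8 (power draw 22≤119, accuracy 95.3≥91.9, cost 206≤235, sample rate 951≥898).
#6: not dominated (best accuracy).
#7: not dominated.
#8: not dominated (best power draw).
#9: dominated by #8 (power draw 22≤43, accuracy 95.3≥90.4, cost 206≤231, sample rate 951≥509).
#10: not dominated (best cost).

#1, #2, #3, #4, #6, #7, #8, #10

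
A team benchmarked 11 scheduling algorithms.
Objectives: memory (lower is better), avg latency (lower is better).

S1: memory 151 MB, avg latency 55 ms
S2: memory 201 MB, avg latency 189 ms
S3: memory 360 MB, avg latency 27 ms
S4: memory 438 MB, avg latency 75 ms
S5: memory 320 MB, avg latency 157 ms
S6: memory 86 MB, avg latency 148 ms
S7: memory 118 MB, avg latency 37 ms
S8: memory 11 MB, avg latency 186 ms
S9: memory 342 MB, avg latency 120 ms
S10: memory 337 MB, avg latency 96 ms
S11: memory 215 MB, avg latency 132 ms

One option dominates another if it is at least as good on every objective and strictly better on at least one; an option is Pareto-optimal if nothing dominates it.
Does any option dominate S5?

S1 vs S5: memory 151≤320, avg latency 55≤157 — S1 is at least as good on every objective and strictly better on at least one, so S1 dominates S5.

Yes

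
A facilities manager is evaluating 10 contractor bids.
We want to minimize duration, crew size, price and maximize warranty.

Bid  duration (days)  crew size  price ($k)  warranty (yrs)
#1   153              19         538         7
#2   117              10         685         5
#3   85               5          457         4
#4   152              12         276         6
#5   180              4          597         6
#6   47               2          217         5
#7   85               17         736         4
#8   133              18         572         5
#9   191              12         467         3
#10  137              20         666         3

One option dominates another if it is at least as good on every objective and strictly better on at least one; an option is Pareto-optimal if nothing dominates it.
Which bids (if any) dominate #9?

#3, #4, #6

#3: duration 85≤191, crew size 5≤12, price 457≤467, warranty 4≥3 — dominates #9.
#4: duration 152≤191, crew size 12≤12, price 276≤467, warranty 6≥3 — dominates #9.
#6: duration 47≤191, crew size 2≤12, price 217≤467, warranty 5≥3 — dominates #9.
Others (#1, #2, #5, #7, #8, #10) are each worse than #9 on at least one objective.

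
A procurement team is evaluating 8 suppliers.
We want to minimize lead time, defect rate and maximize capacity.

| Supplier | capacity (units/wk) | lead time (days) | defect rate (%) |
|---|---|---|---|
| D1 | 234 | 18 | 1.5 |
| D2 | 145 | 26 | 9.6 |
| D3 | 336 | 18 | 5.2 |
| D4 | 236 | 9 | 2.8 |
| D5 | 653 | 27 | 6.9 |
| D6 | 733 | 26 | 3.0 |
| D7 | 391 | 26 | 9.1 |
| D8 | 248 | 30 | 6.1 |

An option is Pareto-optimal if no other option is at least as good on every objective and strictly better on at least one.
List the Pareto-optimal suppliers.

D1: not dominated (best defect rate).
D2: dominated by D1 (capacity 234≥145, lead time 18≤26, defect rate 1.5≤9.6).
D3: not dominated.
D4: not dominated (best lead time).
D5: dominated by D6 (capacity 733≥653, lead time 26≤27, defect rate 3.0≤6.9).
D6: not dominated (best capacity).
D7: dominated by D6 (capacity 733≥391, lead time 26≤26, defect rate 3.0≤9.1).
D8: dominated by D3 (capacity 336≥248, lead time 18≤30, defect rate 5.2≤6.1).

D1, D3, D4, D6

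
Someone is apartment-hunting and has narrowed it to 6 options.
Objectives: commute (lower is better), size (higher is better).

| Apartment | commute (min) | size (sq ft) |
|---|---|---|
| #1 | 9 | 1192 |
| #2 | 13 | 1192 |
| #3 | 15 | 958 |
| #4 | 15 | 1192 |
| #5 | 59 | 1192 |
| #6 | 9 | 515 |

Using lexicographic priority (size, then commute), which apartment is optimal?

First maximize size: best is 1192, kept {#1, #2, #4, #5}.
Then minimize commute: best is 9, kept {#1}.

#1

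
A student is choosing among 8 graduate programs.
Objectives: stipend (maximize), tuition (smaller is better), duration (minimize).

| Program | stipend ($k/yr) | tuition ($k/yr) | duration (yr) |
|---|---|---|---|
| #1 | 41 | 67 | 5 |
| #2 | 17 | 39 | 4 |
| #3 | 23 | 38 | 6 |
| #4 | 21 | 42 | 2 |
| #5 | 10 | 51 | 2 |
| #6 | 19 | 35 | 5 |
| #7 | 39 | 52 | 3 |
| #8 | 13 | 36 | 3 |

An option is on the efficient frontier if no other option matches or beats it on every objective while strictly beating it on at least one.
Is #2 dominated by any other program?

No

#1: worse on tuition (67 vs 39).
#3: worse on duration (6 vs 4).
#4: worse on tuition (42 vs 39).
#5: worse on stipend (10 vs 17).
#6: worse on duration (5 vs 4).
#7: worse on tuition (52 vs 39).
#8: worse on stipend (13 vs 17).
No option is at least as good as #2 on every objective and strictly better on one.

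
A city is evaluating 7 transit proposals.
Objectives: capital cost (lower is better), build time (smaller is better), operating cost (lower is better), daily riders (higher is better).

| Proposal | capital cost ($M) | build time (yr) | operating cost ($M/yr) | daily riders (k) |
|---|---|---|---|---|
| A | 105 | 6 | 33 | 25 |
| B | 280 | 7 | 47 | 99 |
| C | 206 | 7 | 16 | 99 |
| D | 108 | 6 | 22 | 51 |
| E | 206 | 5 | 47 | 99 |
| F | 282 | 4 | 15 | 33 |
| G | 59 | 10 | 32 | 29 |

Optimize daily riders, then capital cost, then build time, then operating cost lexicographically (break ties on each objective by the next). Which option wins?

First maximize daily riders: best is 99, kept {B, C, E}.
Then minimize capital cost: best is 206, kept {C, E}.
Then minimize build time: best is 5, kept {E}.

E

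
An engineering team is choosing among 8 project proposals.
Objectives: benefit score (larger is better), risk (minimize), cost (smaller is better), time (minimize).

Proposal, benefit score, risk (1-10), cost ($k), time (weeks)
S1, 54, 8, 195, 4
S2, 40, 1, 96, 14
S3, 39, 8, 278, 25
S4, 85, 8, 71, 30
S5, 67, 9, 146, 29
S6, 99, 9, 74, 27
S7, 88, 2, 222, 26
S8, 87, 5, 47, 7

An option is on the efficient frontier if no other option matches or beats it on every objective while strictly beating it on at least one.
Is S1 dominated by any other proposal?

No

S2: worse on benefit score (40 vs 54).
S3: worse on benefit score (39 vs 54).
S4: worse on time (30 vs 4).
S5: worse on risk (9 vs 8).
S6: worse on risk (9 vs 8).
S7: worse on cost (222 vs 195).
S8: worse on time (7 vs 4).
No option is at least as good as S1 on every objective and strictly better on one.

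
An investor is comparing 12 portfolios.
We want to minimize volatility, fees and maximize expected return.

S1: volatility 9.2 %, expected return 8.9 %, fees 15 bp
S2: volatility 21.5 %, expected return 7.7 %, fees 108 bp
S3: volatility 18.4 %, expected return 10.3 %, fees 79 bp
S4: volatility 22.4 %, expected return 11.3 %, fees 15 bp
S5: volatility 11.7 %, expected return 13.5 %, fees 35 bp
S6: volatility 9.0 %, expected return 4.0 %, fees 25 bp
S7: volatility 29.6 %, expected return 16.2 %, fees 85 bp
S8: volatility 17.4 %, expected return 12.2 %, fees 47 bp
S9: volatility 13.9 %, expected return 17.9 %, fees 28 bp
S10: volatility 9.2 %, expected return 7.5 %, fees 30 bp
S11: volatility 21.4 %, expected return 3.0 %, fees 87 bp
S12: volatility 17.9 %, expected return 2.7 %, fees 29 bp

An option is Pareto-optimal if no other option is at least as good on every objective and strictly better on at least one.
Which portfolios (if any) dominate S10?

S1: volatility 9.2≤9.2, expected return 8.9≥7.5, fees 15≤30 — dominates S10.
Others (S2, S3, S4, S5, S6, S7, S8, S9, S11, S12) are each worse than S10 on at least one objective.

S1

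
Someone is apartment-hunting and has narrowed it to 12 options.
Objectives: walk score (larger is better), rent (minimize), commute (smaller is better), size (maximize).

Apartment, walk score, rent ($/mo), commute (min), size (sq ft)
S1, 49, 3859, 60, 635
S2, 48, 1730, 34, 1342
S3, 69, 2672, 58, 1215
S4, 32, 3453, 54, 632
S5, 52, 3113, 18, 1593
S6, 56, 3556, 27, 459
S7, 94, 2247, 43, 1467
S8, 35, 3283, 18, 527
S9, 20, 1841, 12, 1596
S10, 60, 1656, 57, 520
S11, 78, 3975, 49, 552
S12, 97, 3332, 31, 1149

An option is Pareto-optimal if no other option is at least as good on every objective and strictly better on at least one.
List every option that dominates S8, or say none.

S5: walk score 52≥35, rent 3113≤3283, commute 18≤18, size 1593≥527 — dominates S8.
Others (S1, S2, S3, S4, S6, S7, S9, S10, S11, S12) are each worse than S8 on at least one objective.

S5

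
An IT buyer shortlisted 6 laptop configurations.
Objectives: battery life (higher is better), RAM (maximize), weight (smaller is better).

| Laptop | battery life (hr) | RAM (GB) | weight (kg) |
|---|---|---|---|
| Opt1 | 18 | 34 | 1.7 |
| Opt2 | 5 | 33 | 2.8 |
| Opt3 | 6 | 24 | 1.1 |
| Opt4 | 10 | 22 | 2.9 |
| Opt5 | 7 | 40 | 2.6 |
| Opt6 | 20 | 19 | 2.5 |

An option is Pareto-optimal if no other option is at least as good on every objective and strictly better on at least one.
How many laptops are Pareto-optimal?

Opt1: not dominated.
Opt2: dominated by Opt1 (battery life 18≥5, RAM 34≥33, weight 1.7≤2.8).
Opt3: not dominated (best weight).
Opt4: dominated by Opt1 (battery life 18≥10, RAM 34≥22, weight 1.7≤2.9).
Opt5: not dominated (best RAM).
Opt6: not dominated (best battery life).
Pareto-optimal: Opt1, Opt3, Opt5, Opt6 → 4.

4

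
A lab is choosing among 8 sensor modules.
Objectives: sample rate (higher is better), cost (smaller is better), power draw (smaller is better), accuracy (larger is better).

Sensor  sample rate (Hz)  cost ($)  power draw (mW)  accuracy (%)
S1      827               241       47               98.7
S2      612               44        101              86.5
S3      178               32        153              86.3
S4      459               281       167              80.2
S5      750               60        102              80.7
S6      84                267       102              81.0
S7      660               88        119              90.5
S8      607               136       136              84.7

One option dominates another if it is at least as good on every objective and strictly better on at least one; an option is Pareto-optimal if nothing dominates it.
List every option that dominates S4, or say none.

S1: sample rate 827≥459, cost 241≤281, power draw 47≤167, accuracy 98.7≥80.2 — dominates S4.
S2: sample rate 612≥459, cost 44≤281, power draw 101≤167, accuracy 86.5≥80.2 — dominates S4.
S5: sample rate 750≥459, cost 60≤281, power draw 102≤167, accuracy 80.7≥80.2 — dominates S4.
S7: sample rate 660≥459, cost 88≤281, power draw 119≤167, accuracy 90.5≥80.2 — dominates S4.
S8: sample rate 607≥459, cost 136≤281, power draw 136≤167, accuracy 84.7≥80.2 — dominates S4.
Others (S3, S6) are each worse than S4 on at least one objective.

S1, S2, S5, S7, S8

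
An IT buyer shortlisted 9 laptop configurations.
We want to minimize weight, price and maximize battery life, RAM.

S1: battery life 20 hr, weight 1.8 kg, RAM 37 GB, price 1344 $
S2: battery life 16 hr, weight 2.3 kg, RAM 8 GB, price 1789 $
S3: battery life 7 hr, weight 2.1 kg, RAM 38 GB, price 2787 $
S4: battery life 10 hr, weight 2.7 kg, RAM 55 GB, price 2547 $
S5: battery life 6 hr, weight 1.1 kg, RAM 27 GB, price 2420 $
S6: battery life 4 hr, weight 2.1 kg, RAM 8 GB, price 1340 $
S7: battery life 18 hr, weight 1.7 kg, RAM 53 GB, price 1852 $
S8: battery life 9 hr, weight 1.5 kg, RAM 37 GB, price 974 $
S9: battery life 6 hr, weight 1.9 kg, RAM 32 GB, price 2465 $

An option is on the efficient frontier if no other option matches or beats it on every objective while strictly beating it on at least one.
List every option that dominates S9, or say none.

S1, S7, S8

S1: battery life 20≥6, weight 1.8≤1.9, RAM 37≥32, price 1344≤2465 — dominates S9.
S7: battery life 18≥6, weight 1.7≤1.9, RAM 53≥32, price 1852≤2465 — dominates S9.
S8: battery life 9≥6, weight 1.5≤1.9, RAM 37≥32, price 974≤2465 — dominates S9.
Others (S2, S3, S4, S5, S6) are each worse than S9 on at least one objective.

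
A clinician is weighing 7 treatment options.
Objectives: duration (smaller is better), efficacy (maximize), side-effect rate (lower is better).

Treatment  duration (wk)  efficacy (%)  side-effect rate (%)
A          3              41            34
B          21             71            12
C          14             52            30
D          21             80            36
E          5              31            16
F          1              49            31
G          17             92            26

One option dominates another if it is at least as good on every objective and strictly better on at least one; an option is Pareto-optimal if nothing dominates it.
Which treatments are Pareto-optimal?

B, C, E, F, G

A: dominated by F (duration 1≤3, efficacy 49≥41, side-effect rate 31≤34).
B: not dominated (best side-effect rate).
C: not dominated.
D: dominated by G (duration 17≤21, efficacy 92≥80, side-effect rate 26≤36).
E: not dominated.
F: not dominated (best duration).
G: not dominated (best efficacy).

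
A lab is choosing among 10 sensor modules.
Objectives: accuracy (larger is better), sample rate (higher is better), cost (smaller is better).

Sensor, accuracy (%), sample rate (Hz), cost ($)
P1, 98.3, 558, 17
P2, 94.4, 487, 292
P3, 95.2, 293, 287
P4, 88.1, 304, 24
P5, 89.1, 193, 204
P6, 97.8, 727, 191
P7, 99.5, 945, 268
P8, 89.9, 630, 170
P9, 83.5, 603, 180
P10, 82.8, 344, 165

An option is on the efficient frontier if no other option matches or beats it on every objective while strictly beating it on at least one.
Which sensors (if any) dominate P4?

P1

P1: accuracy 98.3≥88.1, sample rate 558≥304, cost 17≤24 — dominates P4.
Others (P2, P3, P5, P6, P7, P8, P9, P10) are each worse than P4 on at least one objective.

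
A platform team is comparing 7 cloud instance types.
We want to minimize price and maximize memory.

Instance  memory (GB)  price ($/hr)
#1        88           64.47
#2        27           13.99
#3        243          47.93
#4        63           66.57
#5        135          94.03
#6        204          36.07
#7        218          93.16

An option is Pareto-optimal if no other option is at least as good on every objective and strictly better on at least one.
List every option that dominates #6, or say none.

#1: worse on memory (88 vs 204).
#2: worse on memory (27 vs 204).
#3: worse on price (47.93 vs 36.07).
#4: worse on memory (63 vs 204).
#5: worse on memory (135 vs 204).
#7: worse on price (93.16 vs 36.07).
No option dominates #6.

none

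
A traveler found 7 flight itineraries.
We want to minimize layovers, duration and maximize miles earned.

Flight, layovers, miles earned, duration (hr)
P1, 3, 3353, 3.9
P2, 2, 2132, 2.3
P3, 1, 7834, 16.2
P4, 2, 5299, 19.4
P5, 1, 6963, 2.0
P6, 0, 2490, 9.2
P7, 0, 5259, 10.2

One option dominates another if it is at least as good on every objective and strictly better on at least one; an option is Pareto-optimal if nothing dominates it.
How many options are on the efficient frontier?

P1: dominated by P5 (layovers 1≤3, miles earned 6963≥3353, duration 2.0≤3.9).
P2: dominated by P5 (layovers 1≤2, miles earned 6963≥2132, duration 2.0≤2.3).
P3: not dominated (best miles earned).
P4: dominated by P3 (layovers 1≤2, miles earned 7834≥5299, duration 16.2≤19.4).
P5: not dominated (best duration).
P6: not dominated.
P7: not dominated.
Pareto-optimal: P3, P5, P6, P7 → 4.

4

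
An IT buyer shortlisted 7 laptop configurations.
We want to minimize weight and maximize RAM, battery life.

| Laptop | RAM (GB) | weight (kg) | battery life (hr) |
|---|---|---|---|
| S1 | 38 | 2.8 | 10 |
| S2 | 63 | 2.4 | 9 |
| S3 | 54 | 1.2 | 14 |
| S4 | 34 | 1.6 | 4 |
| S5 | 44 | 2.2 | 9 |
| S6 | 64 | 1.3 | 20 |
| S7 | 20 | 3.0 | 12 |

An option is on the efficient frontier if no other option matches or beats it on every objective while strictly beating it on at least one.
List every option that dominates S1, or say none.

S3: RAM 54≥38, weight 1.2≤2.8, battery life 14≥10 — dominates S1.
S6: RAM 64≥38, weight 1.3≤2.8, battery life 20≥10 — dominates S1.
Others (S2, S4, S5, S7) are each worse than S1 on at least one objective.

S3, S6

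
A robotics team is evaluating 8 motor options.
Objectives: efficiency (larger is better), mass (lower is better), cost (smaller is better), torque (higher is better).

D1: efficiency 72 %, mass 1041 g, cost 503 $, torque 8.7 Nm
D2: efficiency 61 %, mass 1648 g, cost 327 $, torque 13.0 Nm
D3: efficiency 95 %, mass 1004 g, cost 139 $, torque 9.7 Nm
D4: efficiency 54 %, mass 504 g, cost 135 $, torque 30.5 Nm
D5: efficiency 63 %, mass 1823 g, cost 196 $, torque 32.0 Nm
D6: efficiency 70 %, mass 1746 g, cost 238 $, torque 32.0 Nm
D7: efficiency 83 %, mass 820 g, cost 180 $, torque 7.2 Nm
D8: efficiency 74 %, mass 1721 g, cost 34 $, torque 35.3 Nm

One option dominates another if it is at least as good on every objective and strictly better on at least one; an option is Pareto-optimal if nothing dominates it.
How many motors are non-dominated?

D1: dominated by D3 (efficiency 95≥72, mass 1004≤1041, cost 139≤503, torque 9.7≥8.7).
D2: not dominated.
D3: not dominated (best efficiency).
D4: not dominated (best mass).
D5: dominated by D8 (efficiency 74≥63, mass 1721≤1823, cost 34≤196, torque 35.3≥32.0).
D6: dominated by D8 (efficiency 74≥70, mass 1721≤1746, cost 34≤238, torque 35.3≥32.0).
D7: not dominated.
D8: not dominated (best cost).
Pareto-optimal: D2, D3, D4, D7, D8 → 5.

5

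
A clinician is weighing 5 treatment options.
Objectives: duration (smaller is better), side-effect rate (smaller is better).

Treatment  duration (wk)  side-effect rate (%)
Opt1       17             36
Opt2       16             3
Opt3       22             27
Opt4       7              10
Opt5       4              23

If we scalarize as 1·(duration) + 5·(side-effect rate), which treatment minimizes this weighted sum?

Opt2

Opt1: 1·17 + 5·36 = 197
Opt2: 1·16 + 5·3 = 31
Opt3: 1·22 + 5·27 = 157
Opt4: 1·7 + 5·10 = 57
Opt5: 1·4 + 5·23 = 119
Lowest: Opt2 at 31.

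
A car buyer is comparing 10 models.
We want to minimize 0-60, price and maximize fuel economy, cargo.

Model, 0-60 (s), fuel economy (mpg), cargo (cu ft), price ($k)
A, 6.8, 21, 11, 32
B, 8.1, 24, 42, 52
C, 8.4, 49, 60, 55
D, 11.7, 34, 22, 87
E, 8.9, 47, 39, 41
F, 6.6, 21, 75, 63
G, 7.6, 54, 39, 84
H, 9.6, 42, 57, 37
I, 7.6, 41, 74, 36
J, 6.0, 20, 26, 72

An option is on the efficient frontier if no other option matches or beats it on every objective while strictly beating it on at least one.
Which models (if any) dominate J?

A: worse on 0-60 (6.8 vs 6.0).
B: worse on 0-60 (8.1 vs 6.0).
C: worse on 0-60 (8.4 vs 6.0).
D: worse on 0-60 (11.7 vs 6.0).
E: worse on 0-60 (8.9 vs 6.0).
F: worse on 0-60 (6.6 vs 6.0).
G: worse on 0-60 (7.6 vs 6.0).
H: worse on 0-60 (9.6 vs 6.0).
I: worse on 0-60 (7.6 vs 6.0).
No option dominates J.

none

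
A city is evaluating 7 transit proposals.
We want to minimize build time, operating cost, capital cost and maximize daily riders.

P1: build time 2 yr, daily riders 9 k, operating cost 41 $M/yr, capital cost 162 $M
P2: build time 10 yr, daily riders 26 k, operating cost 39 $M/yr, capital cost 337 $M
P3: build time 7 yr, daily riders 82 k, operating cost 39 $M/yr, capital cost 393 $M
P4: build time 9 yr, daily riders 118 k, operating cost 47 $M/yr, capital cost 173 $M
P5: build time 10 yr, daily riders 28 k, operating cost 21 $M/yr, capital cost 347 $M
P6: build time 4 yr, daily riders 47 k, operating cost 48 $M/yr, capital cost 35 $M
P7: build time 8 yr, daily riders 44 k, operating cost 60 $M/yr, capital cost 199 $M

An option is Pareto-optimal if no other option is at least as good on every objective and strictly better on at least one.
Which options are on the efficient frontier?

P1: not dominated (best build time).
P2: not dominated.
P3: not dominated.
P4: not dominated (best daily riders).
P5: not dominated (best operating cost).
P6: not dominated (best capital cost).
P7: dominated by P6 (build time 4≤8, daily riders 47≥44, operating cost 48≤60, capital cost 35≤199).

P1, P2, P3, P4, P5, P6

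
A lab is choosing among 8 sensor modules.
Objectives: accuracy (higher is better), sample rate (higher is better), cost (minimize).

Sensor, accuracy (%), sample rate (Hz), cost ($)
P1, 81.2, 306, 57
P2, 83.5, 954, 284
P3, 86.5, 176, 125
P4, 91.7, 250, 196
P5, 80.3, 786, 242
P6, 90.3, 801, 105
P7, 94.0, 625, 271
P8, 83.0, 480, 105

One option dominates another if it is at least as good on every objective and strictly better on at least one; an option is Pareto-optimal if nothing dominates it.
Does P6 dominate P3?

P6 vs P3: accuracy 90.3≥86.5, sample rate 801≥176, cost 105≤125 — P6 is at least as good on every objective with at least one strict improvement.

Yes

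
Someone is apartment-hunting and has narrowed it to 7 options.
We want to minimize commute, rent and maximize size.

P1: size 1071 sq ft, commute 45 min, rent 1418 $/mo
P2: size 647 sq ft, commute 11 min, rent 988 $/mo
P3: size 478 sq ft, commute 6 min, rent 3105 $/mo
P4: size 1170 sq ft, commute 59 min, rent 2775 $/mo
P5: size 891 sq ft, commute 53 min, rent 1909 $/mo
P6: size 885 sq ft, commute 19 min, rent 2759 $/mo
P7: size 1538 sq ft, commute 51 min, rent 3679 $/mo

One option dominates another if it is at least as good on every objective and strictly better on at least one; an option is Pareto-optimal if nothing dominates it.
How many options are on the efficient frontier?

6

P1: not dominated.
P2: not dominated (best rent).
P3: not dominated (best commute).
P4: not dominated.
P5: dominated by P1 (size 1071≥891, commute 45≤53, rent 1418≤1909).
P6: not dominated.
P7: not dominated (best size).
Pareto-optimal: P1, P2, P3, P4, P6, P7 → 6.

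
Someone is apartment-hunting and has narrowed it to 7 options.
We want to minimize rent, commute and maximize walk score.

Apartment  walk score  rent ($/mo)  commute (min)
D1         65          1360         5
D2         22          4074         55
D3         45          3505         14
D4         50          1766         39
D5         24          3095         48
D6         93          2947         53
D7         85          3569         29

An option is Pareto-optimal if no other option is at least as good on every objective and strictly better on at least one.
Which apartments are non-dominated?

D1, D6, D7

D1: not dominated (best rent).
D2: dominated by D1 (walk score 65≥22, rent 1360≤4074, commute 5≤55).
D3: dominated by D1 (walk score 65≥45, rent 1360≤3505, commute 5≤14).
D4: dominated by D1 (walk score 65≥50, rent 1360≤1766, commute 5≤39).
D5: dominated by D1 (walk score 65≥24, rent 1360≤3095, commute 5≤48).
D6: not dominated (best walk score).
D7: not dominated.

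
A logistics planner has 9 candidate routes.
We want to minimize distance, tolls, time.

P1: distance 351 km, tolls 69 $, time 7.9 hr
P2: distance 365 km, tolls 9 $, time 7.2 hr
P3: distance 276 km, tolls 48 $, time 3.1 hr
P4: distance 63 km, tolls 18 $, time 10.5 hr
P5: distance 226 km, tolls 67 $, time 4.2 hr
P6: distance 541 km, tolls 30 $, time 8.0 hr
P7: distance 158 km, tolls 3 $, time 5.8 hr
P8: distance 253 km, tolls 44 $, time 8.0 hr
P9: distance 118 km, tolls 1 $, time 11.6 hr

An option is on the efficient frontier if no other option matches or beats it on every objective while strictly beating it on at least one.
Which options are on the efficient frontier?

P1: dominated by P3 (distance 276≤351, tolls 48≤69, time 3.1≤7.9).
P2: dominated by P7 (distance 158≤365, tolls 3≤9, time 5.8≤7.2).
P3: not dominated (best time).
P4: not dominated (best distance).
P5: not dominated.
P6: dominated by P2 (distance 365≤541, tolls 9≤30, time 7.2≤8.0).
P7: not dominated.
P8: dominated by P7 (distance 158≤253, tolls 3≤44, time 5.8≤8.0).
P9: not dominated (best tolls).

P3, P4, P5, P7, P9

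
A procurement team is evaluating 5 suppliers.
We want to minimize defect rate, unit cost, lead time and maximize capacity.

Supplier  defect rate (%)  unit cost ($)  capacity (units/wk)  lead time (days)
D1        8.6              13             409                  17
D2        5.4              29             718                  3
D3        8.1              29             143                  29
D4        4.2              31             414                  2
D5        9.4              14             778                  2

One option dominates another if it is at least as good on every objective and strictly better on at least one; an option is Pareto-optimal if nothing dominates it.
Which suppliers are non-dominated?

D1, D2, D4, D5

D1: not dominated (best unit cost).
D2: not dominated.
D3: dominated by D2 (defect rate 5.4≤8.1, unit cost 29≤29, capacity 718≥143, lead time 3≤29).
D4: not dominated (best defect rate).
D5: not dominated (best capacity).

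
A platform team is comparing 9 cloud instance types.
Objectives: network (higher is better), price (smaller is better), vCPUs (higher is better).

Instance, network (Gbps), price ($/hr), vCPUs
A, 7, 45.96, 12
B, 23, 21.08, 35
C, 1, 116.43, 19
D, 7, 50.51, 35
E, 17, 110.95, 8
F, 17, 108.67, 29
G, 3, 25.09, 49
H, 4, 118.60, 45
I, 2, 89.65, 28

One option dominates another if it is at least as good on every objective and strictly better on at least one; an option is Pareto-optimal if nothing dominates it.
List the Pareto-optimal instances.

A: dominated by B (network 23≥7, price 21.08≤45.96, vCPUs 35≥12).
B: not dominated (best network).
C: dominated by B (network 23≥1, price 21.08≤116.43, vCPUs 35≥19).
D: dominated by B (network 23≥7, price 21.08≤50.51, vCPUs 35≥35).
E: dominated by B (network 23≥17, price 21.08≤110.95, vCPUs 35≥8).
F: dominated by B (network 23≥17, price 21.08≤108.67, vCPUs 35≥29).
G: not dominated (best vCPUs).
H: not dominated.
I: dominated by B (network 23≥2, price 21.08≤89.65, vCPUs 35≥28).

B, G, H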